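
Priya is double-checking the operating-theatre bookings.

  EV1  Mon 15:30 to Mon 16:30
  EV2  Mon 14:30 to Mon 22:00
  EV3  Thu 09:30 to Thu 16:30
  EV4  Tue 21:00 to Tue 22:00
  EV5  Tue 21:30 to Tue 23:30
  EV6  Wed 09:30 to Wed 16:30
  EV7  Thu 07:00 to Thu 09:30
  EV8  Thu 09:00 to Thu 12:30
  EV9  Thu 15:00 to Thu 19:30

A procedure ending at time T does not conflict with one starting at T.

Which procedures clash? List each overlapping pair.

EV1 & EV2, EV3 & EV8, EV3 & EV9, EV4 & EV5, EV7 & EV8

Two intervals overlap when each starts before the other ends.
Sorted by start: EV2, EV1, EV4, EV5, EV6, EV7, EV8, EV3, EV9.
EV1 starts before EV2 ends → EV2 and EV1 overlap.
EV4 starts after EV2 ends, so nothing later overlaps EV2 either.
EV4 starts after EV1 ends, so nothing later overlaps EV1 either.
EV5 starts before EV4 ends → EV4 and EV5 overlap.
EV6 starts after EV4 ends, so nothing later overlaps EV4 either.
EV6 starts after EV5 ends, so nothing later overlaps EV5 either.
EV7 starts after EV6 ends, so nothing later overlaps EV6 either.
EV8 starts before EV7 ends → EV7 and EV8 overlap.
EV3 starts exactly when EV7 ends (back-to-back, no overlap), so nothing later overlaps EV7 either.
EV3 starts before EV8 ends → EV8 and EV3 overlap.
EV9 starts after EV8 ends.
EV9 starts before EV3 ends → EV3 and EV9 overlap.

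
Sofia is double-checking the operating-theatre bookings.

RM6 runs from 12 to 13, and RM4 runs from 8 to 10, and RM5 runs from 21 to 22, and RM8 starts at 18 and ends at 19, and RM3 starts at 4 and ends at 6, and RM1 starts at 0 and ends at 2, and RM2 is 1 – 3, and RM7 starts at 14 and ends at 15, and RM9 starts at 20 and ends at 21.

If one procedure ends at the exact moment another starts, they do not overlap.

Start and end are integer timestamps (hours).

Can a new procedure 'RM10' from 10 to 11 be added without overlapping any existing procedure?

RM1: ends 2 at or before RM10 starts 10 → clear.
RM2: ends 3 at or before RM10 starts 10 → clear.
RM3: ends 6 at or before RM10 starts 10 → clear.
RM4: ends 10 at or before RM10 starts 10 → clear.
RM6: starts 12 at or after RM10 ends 11 → clear.
RM7: starts 14 at or after RM10 ends 11 → clear.
RM8: starts 18 at or after RM10 ends 11 → clear.
RM9: starts 20 at or after RM10 ends 11 → clear.
RM5: starts 21 at or after RM10 ends 11 → clear.

Yes — the slot is free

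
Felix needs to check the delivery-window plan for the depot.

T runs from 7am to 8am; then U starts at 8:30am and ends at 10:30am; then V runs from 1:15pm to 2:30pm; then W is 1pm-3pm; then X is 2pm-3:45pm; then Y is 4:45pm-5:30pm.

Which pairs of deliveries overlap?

Sorted by start: T, U, W, V, X, Y.
U starts after T ends; T is clear from here.
W starts after U ends; U is clear from here.
V starts before W ends → W and V overlap.
X starts before W ends → W and X overlap.
Y starts after W ends.
X starts before V ends → V and X overlap.
Y starts after V ends.
Y starts after X ends.

V & W, V & X, W & X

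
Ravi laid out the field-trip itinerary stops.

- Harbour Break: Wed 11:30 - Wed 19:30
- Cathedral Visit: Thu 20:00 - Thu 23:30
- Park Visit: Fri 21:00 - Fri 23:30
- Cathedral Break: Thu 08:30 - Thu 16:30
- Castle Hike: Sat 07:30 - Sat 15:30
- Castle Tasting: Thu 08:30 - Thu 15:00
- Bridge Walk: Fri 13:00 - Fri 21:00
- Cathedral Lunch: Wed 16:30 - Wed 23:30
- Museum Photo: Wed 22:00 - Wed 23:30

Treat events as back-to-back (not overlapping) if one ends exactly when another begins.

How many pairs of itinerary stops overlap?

3

Sorted by start: Harbour Break, Cathedral Lunch, Museum Photo, Castle Tasting, Cathedral Break, Cathedral Visit, Bridge Walk, Park Visit, Castle Hike.
Cathedral Lunch starts before Harbour Break ends → Harbour Break and Cathedral Lunch overlap.
Museum Photo starts after Harbour Break ends — done with Harbour Break.
Museum Photo starts before Cathedral Lunch ends → Cathedral Lunch and Museum Photo overlap.
Castle Tasting starts after Cathedral Lunch ends — done with Cathedral Lunch.
Castle Tasting starts after Museum Photo ends — done with Museum Photo.
Cathedral Break starts before Castle Tasting ends → Castle Tasting and Cathedral Break overlap.
Cathedral Visit starts after Castle Tasting ends — done with Castle Tasting.
Cathedral Visit starts after Cathedral Break ends — done with Cathedral Break.
Bridge Walk starts after Cathedral Visit ends — done with Cathedral Visit.
Park Visit starts exactly when Bridge Walk ends (back-to-back, no overlap) — done with Bridge Walk.
Castle Hike starts after Park Visit ends.
Overlapping pairs: Castle Tasting & Cathedral Break, Cathedral Lunch & Harbour Break, Cathedral Lunch & Museum Photo — 3 in total.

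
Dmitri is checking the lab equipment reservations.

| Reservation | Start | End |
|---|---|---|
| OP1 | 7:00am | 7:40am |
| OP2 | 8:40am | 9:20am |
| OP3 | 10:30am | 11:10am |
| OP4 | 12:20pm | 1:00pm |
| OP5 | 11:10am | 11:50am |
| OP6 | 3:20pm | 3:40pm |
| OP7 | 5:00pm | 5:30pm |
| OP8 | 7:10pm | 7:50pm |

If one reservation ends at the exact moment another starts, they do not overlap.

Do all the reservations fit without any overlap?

Sorted by start: OP1, OP2, OP3, OP5, OP4, OP6, OP7, OP8.
OP2 starts after OP1 ends, so nothing later overlaps OP1 either.
OP3 starts after OP2 ends, so nothing later overlaps OP2 either.
OP5 starts exactly when OP3 ends (back-to-back, no overlap), so nothing later overlaps OP3 either.
OP4 starts after OP5 ends, so nothing later overlaps OP5 either.
OP6 starts after OP4 ends, so nothing later overlaps OP4 either.
OP7 starts after OP6 ends, so nothing later overlaps OP6 either.
OP8 starts after OP7 ends.
Every pair is clear; the schedule has no overlaps.

Yes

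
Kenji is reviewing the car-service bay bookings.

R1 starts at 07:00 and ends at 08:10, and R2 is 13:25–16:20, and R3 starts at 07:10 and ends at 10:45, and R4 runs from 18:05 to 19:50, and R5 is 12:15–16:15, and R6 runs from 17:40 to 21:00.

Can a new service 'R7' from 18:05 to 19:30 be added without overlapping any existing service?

R1: ends 08:10 at or before R7 starts 18:05 → clear.
R3: ends 10:45 at or before R7 starts 18:05 → clear.
R5: ends 16:15 at or before R7 starts 18:05 → clear.
R2: ends 16:20 at or before R7 starts 18:05 → clear.
R6: starts 17:40 before R7 ends 19:30, and ends 21:00 after R7 starts 18:05 → overlap.
R4: starts 18:05 before R7 ends 19:30, and ends 19:50 after R7 starts 18:05 → overlap.
R7 overlaps R4, R6.

No — it overlaps R4, R6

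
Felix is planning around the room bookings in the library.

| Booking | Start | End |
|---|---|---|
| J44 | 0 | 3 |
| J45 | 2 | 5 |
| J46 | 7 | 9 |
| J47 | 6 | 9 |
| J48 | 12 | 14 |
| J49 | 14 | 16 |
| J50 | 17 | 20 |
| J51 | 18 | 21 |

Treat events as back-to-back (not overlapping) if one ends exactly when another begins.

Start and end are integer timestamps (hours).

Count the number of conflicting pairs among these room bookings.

Sorted by start: J44, J45, J47, J46, J48, J49, J50, J51.
J45 starts before J44 ends → J44 and J45 overlap.
J47 starts after J44 ends — done with J44.
J47 starts after J45 ends — done with J45.
J46 starts before J47 ends → J47 and J46 overlap.
J48 starts after J47 ends — done with J47.
J48 starts after J46 ends — done with J46.
J49 starts exactly when J48 ends (back-to-back, no overlap) — done with J48.
J50 starts after J49 ends — done with J49.
J51 starts before J50 ends → J50 and J51 overlap.
Overlapping pairs: J44 & J45, J46 & J47, J50 & J51 — 3 in total.

3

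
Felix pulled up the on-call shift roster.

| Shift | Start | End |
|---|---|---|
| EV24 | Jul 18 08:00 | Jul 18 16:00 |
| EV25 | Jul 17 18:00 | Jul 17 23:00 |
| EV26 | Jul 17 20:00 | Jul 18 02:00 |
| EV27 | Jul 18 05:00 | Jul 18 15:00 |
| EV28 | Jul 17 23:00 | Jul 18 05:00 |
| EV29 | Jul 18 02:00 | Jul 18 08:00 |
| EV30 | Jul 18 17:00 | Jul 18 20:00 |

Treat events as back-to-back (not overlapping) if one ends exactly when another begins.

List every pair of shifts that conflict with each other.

EV24 & EV27, EV25 & EV26, EV26 & EV28, EV27 & EV29, EV28 & EV29

Sorted by start: EV25, EV26, EV28, EV29, EV27, EV24, EV30.
EV26 starts before EV25 ends → EV25 and EV26 overlap.
EV28 starts exactly when EV25 ends (back-to-back, no overlap) — done with EV25.
EV28 starts before EV26 ends → EV26 and EV28 overlap.
EV29 starts exactly when EV26 ends (back-to-back, no overlap) — done with EV26.
EV29 starts before EV28 ends → EV28 and EV29 overlap.
EV27 starts exactly when EV28 ends (back-to-back, no overlap) — done with EV28.
EV27 starts before EV29 ends → EV29 and EV27 overlap.
EV24 starts exactly when EV29 ends (back-to-back, no overlap) — done with EV29.
EV24 starts before EV27 ends → EV27 and EV24 overlap.
EV30 starts after EV27 ends.
EV30 starts after EV24 ends.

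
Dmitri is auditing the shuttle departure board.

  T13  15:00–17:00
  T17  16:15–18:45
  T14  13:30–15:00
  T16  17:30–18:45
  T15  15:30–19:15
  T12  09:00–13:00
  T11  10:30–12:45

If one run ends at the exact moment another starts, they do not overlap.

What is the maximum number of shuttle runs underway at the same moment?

3

Walk through starts and ends in time order (an end at T is processed before a start at T):
09:00 start T12 → 1
10:30 start T11 → 2
12:45 end T11 → 1
13:00 end T12 → 0
13:30 start T14 → 1
15:00 end T14 → 0
15:00 start T13 → 1
15:30 start T15 → 2
16:15 start T17 → 3
17:00 end T13 → 2
17:30 start T16 → 3
18:45 end T16 → 2
18:45 end T17 → 1
19:15 end T15 → 0
Peak is 3, at 16:15 (T13, T15, T17).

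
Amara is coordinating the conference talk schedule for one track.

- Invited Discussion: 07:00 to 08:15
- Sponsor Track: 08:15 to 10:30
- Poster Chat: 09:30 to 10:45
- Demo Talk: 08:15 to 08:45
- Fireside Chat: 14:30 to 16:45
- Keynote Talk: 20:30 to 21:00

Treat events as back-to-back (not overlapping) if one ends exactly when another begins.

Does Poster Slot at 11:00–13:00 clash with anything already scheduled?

Invited Discussion: ends 08:15 at or before Poster Slot starts 11:00 → clear.
Sponsor Track: ends 10:30 at or before Poster Slot starts 11:00 → clear.
Demo Talk: ends 08:45 at or before Poster Slot starts 11:00 → clear.
Poster Chat: ends 10:45 at or before Poster Slot starts 11:00 → clear.
Fireside Chat: starts 14:30 at or after Poster Slot ends 13:00 → clear.
Keynote Talk: starts 20:30 at or after Poster Slot ends 13:00 → clear.

No — it doesn't clash with anything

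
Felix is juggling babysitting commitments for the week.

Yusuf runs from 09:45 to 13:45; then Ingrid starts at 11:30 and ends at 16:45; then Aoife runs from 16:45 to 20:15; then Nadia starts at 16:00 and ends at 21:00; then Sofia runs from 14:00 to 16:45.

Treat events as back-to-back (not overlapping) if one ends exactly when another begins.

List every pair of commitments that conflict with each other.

Aoife & Nadia, Ingrid & Nadia, Ingrid & Sofia, Ingrid & Yusuf, Nadia & Sofia

Sorted by start: Yusuf, Ingrid, Sofia, Nadia, Aoife.
Ingrid starts before Yusuf ends → Yusuf and Ingrid overlap.
Sofia starts after Yusuf ends, so Yusuf has no further overlaps.
Sofia starts before Ingrid ends → Ingrid and Sofia overlap.
Nadia starts before Ingrid ends → Ingrid and Nadia overlap.
Aoife starts exactly when Ingrid ends (back-to-back, no overlap).
Nadia starts before Sofia ends → Sofia and Nadia overlap.
Aoife starts exactly when Sofia ends (back-to-back, no overlap).
Aoife starts before Nadia ends → Nadia and Aoife overlap.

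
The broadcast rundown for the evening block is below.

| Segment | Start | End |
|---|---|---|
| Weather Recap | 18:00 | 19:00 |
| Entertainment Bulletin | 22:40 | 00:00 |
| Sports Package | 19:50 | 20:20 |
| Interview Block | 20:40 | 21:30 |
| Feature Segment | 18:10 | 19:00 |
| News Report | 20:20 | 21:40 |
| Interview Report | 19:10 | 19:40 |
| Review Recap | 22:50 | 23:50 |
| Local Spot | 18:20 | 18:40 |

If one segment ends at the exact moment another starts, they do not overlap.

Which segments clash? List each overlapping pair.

Entertainment Bulletin & Review Recap, Feature Segment & Local Spot, Feature Segment & Weather Recap, Interview Block & News Report, Local Spot & Weather Recap

Sorted by start: Weather Recap, Feature Segment, Local Spot, Interview Report, Sports Package, News Report, Interview Block, Entertainment Bulletin, Review Recap.
Feature Segment starts before Weather Recap ends → Weather Recap and Feature Segment overlap.
Local Spot starts before Weather Recap ends → Weather Recap and Local Spot overlap.
Interview Report starts after Weather Recap ends — done with Weather Recap.
Local Spot starts before Feature Segment ends → Feature Segment and Local Spot overlap.
Interview Report starts after Feature Segment ends — done with Feature Segment.
Interview Report starts after Local Spot ends — done with Local Spot.
Sports Package starts after Interview Report ends — done with Interview Report.
News Report starts exactly when Sports Package ends (back-to-back, no overlap) — done with Sports Package.
Interview Block starts before News Report ends → News Report and Interview Block overlap.
Entertainment Bulletin starts after News Report ends — done with News Report.
Entertainment Bulletin starts after Interview Block ends — done with Interview Block.
Review Recap starts before Entertainment Bulletin ends → Entertainment Bulletin and Review Recap overlap.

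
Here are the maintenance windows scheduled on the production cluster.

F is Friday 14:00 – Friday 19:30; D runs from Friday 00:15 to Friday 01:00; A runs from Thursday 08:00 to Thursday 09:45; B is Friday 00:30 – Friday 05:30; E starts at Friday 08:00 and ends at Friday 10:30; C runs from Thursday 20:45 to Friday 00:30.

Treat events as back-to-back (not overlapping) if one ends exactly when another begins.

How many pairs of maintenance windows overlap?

Check each pair: they overlap iff neither finishes before the other starts.
Sorted by start: A, C, D, B, E, F.
C starts after A ends — done with A.
D starts before C ends → C and D overlap.
B starts exactly when C ends (back-to-back, no overlap) — done with C.
B starts before D ends → D and B overlap.
E starts after D ends — done with D.
E starts after B ends — done with B.
F starts after E ends.
Overlapping pairs: B & D, C & D — 2 in total.

2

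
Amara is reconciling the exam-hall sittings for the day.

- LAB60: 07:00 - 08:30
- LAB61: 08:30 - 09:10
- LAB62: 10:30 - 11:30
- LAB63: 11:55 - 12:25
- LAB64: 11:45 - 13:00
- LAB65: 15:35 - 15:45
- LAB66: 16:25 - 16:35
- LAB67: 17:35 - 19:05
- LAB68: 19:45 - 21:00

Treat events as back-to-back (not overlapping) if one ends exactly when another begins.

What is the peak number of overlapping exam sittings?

2

Sweep the timeline, counting +1 at each start and −1 at each end (ends before starts at a tie):
07:00 start LAB60 → 1
08:30 end LAB60 → 0
08:30 start LAB61 → 1
09:10 end LAB61 → 0
10:30 start LAB62 → 1
11:30 end LAB62 → 0
11:45 start LAB64 → 1
11:55 start LAB63 → 2
12:25 end LAB63 → 1
13:00 end LAB64 → 0
15:35 start LAB65 → 1
15:45 end LAB65 → 0
16:25 start LAB66 → 1
16:35 end LAB66 → 0
17:35 start LAB67 → 1
19:05 end LAB67 → 0
19:45 start LAB68 → 1
21:00 end LAB68 → 0
Peak is 2, at 11:55 (LAB63, LAB64).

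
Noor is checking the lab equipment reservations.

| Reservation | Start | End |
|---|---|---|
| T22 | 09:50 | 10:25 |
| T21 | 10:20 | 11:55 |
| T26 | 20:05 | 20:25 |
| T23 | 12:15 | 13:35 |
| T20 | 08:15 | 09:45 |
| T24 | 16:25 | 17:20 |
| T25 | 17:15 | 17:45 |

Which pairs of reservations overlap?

Check each pair: they overlap iff neither finishes before the other starts.
Sorted by start: T20, T22, T21, T23, T24, T25, T26.
T22 starts after T20 ends, so T20 has no further overlaps.
T21 starts before T22 ends → T22 and T21 overlap.
T23 starts after T22 ends, so T22 has no further overlaps.
T23 starts after T21 ends, so T21 has no further overlaps.
T24 starts after T23 ends, so T23 has no further overlaps.
T25 starts before T24 ends → T24 and T25 overlap.
T26 starts after T24 ends.
T26 starts after T25 ends.

T21 & T22, T24 & T25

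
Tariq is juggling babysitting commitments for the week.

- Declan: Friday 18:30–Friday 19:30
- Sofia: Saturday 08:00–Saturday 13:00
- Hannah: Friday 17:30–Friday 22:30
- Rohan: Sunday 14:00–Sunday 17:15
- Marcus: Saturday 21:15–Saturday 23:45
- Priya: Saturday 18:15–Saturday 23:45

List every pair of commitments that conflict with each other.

Sorted by start: Hannah, Declan, Sofia, Priya, Marcus, Rohan.
Declan starts before Hannah ends → Hannah and Declan overlap.
Sofia starts after Hannah ends — done with Hannah.
Sofia starts after Declan ends — done with Declan.
Priya starts after Sofia ends — done with Sofia.
Marcus starts before Priya ends → Priya and Marcus overlap.
Rohan starts after Priya ends.
Rohan starts after Marcus ends.

Declan & Hannah, Marcus & Priya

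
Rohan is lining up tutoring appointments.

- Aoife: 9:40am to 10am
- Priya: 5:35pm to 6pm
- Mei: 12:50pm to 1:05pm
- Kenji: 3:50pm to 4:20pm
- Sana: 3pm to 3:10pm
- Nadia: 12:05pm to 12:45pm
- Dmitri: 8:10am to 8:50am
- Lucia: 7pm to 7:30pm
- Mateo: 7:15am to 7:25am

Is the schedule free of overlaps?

Yes

Sorted by start: Mateo, Dmitri, Aoife, Nadia, Mei, Sana, Kenji, Priya, Lucia.
Dmitri starts after Mateo ends, so nothing later overlaps Mateo either.
Aoife starts after Dmitri ends, so nothing later overlaps Dmitri either.
Nadia starts after Aoife ends, so nothing later overlaps Aoife either.
Mei starts after Nadia ends, so nothing later overlaps Nadia either.
Sana starts after Mei ends, so nothing later overlaps Mei either.
Kenji starts after Sana ends, so nothing later overlaps Sana either.
Priya starts after Kenji ends, so nothing later overlaps Kenji either.
Lucia starts after Priya ends.
Every pair is clear; the schedule has no overlaps.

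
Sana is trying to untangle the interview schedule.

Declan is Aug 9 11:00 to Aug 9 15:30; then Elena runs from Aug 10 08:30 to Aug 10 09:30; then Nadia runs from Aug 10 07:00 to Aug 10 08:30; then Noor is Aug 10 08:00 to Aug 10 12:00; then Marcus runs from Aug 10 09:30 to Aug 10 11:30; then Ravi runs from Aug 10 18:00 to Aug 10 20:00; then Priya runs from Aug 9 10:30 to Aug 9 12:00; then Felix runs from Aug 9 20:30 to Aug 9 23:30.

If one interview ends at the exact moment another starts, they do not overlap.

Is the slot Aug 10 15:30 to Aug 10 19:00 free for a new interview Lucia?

No — it overlaps Ravi

Priya: ends Aug 9 12:00 at or before Lucia starts Aug 10 15:30 → clear.
Declan: ends Aug 9 15:30 at or before Lucia starts Aug 10 15:30 → clear.
Felix: ends Aug 9 23:30 at or before Lucia starts Aug 10 15:30 → clear.
Nadia: ends Aug 10 08:30 at or before Lucia starts Aug 10 15:30 → clear.
Noor: ends Aug 10 12:00 at or before Lucia starts Aug 10 15:30 → clear.
Elena: ends Aug 10 09:30 at or before Lucia starts Aug 10 15:30 → clear.
Marcus: ends Aug 10 11:30 at or before Lucia starts Aug 10 15:30 → clear.
Ravi: starts Aug 10 18:00 before Lucia ends Aug 10 19:00, and ends Aug 10 20:00 after Lucia starts Aug 10 15:30 → overlap.
Lucia overlaps Ravi.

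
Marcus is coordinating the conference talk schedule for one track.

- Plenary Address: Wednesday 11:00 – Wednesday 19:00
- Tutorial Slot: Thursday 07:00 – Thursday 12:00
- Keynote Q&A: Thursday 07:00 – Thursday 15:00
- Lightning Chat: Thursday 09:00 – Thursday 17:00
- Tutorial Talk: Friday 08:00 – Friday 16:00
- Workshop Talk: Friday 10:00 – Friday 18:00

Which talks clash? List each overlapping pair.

Keynote Q&A & Lightning Chat, Keynote Q&A & Tutorial Slot, Lightning Chat & Tutorial Slot, Tutorial Talk & Workshop Talk

Sorted by start: Plenary Address, Tutorial Slot, Keynote Q&A, Lightning Chat, Tutorial Talk, Workshop Talk.
Tutorial Slot starts after Plenary Address ends — done with Plenary Address.
Keynote Q&A starts before Tutorial Slot ends → Tutorial Slot and Keynote Q&A overlap.
Lightning Chat starts before Tutorial Slot ends → Tutorial Slot and Lightning Chat overlap.
Tutorial Talk starts after Tutorial Slot ends — done with Tutorial Slot.
Lightning Chat starts before Keynote Q&A ends → Keynote Q&A and Lightning Chat overlap.
Tutorial Talk starts after Keynote Q&A ends — done with Keynote Q&A.
Tutorial Talk starts after Lightning Chat ends — done with Lightning Chat.
Workshop Talk starts before Tutorial Talk ends → Tutorial Talk and Workshop Talk overlap.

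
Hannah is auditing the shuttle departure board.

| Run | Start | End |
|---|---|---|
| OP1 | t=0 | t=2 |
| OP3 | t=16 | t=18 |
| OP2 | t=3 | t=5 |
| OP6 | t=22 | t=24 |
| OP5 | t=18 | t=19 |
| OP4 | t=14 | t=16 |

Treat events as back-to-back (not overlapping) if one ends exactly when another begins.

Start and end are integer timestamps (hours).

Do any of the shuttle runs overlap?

No

Two intervals overlap when each starts before the other ends.
Sorted by start: OP1, OP2, OP4, OP3, OP5, OP6.
OP2 starts after OP1 ends, so nothing later overlaps OP1 either.
OP4 starts after OP2 ends, so nothing later overlaps OP2 either.
OP3 starts exactly when OP4 ends (back-to-back, no overlap), so nothing later overlaps OP4 either.
OP5 starts exactly when OP3 ends (back-to-back, no overlap), so nothing later overlaps OP3 either.
OP6 starts after OP5 ends.
Every pair is clear; the schedule has no overlaps.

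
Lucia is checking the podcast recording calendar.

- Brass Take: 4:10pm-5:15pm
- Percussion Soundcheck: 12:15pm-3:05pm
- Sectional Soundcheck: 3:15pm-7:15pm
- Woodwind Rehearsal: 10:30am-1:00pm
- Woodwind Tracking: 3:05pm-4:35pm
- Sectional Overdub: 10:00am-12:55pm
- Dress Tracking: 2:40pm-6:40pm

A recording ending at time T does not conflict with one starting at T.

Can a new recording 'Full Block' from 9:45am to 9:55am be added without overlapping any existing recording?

Yes — the slot is free

Sectional Overdub: starts 10:00am at or after Full Block ends 9:55am → clear.
Woodwind Rehearsal: starts 10:30am at or after Full Block ends 9:55am → clear.
Percussion Soundcheck: starts 12:15pm at or after Full Block ends 9:55am → clear.
Dress Tracking: starts 2:40pm at or after Full Block ends 9:55am → clear.
Woodwind Tracking: starts 3:05pm at or after Full Block ends 9:55am → clear.
Sectional Soundcheck: starts 3:15pm at or after Full Block ends 9:55am → clear.
Brass Take: starts 4:10pm at or after Full Block ends 9:55am → clear.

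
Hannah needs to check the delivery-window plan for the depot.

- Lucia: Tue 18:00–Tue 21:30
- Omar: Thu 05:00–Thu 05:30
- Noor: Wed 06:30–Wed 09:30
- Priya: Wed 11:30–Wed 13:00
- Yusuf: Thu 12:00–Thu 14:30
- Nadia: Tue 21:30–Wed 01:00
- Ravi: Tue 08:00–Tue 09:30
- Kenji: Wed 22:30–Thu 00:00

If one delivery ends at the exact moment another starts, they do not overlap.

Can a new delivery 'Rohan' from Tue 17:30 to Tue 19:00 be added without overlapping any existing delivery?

Ravi: ends Tue 09:30 at or before Rohan starts Tue 17:30 → clear.
Lucia: starts Tue 18:00 before Rohan ends Tue 19:00, and ends Tue 21:30 after Rohan starts Tue 17:30 → overlap.
Nadia: starts Tue 21:30 at or after Rohan ends Tue 19:00 → clear.
Noor: starts Wed 06:30 at or after Rohan ends Tue 19:00 → clear.
Priya: starts Wed 11:30 at or after Rohan ends Tue 19:00 → clear.
Kenji: starts Wed 22:30 at or after Rohan ends Tue 19:00 → clear.
Omar: starts Thu 05:00 at or after Rohan ends Tue 19:00 → clear.
Yusuf: starts Thu 12:00 at or after Rohan ends Tue 19:00 → clear.
Rohan overlaps Lucia.

No — it overlaps Lucia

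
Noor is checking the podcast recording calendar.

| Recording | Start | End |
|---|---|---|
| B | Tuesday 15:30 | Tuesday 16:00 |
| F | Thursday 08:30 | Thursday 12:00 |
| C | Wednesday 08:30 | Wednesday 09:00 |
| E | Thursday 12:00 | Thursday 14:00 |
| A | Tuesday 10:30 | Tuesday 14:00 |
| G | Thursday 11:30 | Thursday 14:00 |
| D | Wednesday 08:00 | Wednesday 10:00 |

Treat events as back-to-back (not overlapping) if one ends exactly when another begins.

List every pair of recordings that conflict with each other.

C & D, E & G, F & G

Sorted by start: A, B, D, C, F, G, E.
B starts after A ends; A is clear from here.
D starts after B ends; B is clear from here.
C starts before D ends → D and C overlap.
F starts after D ends; D is clear from here.
F starts after C ends; C is clear from here.
G starts before F ends → F and G overlap.
E starts exactly when F ends (back-to-back, no overlap).
E starts before G ends → G and E overlap.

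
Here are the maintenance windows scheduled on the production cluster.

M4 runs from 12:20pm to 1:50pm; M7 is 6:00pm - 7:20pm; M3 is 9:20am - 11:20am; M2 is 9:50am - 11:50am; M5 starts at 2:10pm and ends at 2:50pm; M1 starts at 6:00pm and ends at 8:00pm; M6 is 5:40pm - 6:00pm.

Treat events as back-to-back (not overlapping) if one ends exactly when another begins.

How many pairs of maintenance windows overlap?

2

Two intervals overlap when each starts before the other ends.
Sorted by start: M3, M2, M4, M5, M6, M1, M7.
M2 starts before M3 ends → M3 and M2 overlap.
M4 starts after M3 ends — done with M3.
M4 starts after M2 ends — done with M2.
M5 starts after M4 ends — done with M4.
M6 starts after M5 ends — done with M5.
M1 starts exactly when M6 ends (back-to-back, no overlap) — done with M6.
M7 starts before M1 ends → M1 and M7 overlap.
Overlapping pairs: M1 & M7, M2 & M3 — 2 in total.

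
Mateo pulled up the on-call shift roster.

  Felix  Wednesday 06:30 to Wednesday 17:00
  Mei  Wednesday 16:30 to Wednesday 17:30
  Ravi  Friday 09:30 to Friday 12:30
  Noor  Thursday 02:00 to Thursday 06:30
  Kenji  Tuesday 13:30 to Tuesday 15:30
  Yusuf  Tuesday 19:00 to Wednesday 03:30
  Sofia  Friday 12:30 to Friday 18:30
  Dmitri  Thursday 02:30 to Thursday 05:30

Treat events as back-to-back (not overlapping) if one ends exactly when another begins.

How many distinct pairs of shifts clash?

Sorted by start: Kenji, Yusuf, Felix, Mei, Noor, Dmitri, Ravi, Sofia.
Yusuf starts after Kenji ends, so Kenji has no further overlaps.
Felix starts after Yusuf ends, so Yusuf has no further overlaps.
Mei starts before Felix ends → Felix and Mei overlap.
Noor starts after Felix ends, so Felix has no further overlaps.
Noor starts after Mei ends, so Mei has no further overlaps.
Dmitri starts before Noor ends → Noor and Dmitri overlap.
Ravi starts after Noor ends, so Noor has no further overlaps.
Ravi starts after Dmitri ends, so Dmitri has no further overlaps.
Sofia starts exactly when Ravi ends (back-to-back, no overlap).
Overlapping pairs: Dmitri & Noor, Felix & Mei — 2 in total.

2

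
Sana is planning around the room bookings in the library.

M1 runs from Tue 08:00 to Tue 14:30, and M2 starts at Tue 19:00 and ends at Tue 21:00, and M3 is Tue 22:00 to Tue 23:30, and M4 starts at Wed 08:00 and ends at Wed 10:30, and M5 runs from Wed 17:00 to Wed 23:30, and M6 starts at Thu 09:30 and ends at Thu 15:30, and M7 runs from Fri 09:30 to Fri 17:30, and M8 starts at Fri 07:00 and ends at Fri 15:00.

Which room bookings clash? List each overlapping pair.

Two intervals overlap when each starts before the other ends.
Sorted by start: M1, M2, M3, M4, M5, M6, M8, M7.
M2 starts after M1 ends, so nothing later overlaps M1 either.
M3 starts after M2 ends, so nothing later overlaps M2 either.
M4 starts after M3 ends, so nothing later overlaps M3 either.
M5 starts after M4 ends, so nothing later overlaps M4 either.
M6 starts after M5 ends, so nothing later overlaps M5 either.
M8 starts after M6 ends, so nothing later overlaps M6 either.
M7 starts before M8 ends → M8 and M7 overlap.

M7 & M8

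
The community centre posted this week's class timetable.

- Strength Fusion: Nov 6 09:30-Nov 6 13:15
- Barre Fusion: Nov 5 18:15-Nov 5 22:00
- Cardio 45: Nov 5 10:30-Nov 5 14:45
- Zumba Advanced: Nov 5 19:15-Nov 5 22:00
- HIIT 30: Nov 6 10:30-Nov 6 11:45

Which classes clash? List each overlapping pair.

Barre Fusion & Zumba Advanced, HIIT 30 & Strength Fusion

Sorted by start: Cardio 45, Barre Fusion, Zumba Advanced, Strength Fusion, HIIT 30.
Barre Fusion starts after Cardio 45 ends, so nothing later overlaps Cardio 45 either.
Zumba Advanced starts before Barre Fusion ends → Barre Fusion and Zumba Advanced overlap.
Strength Fusion starts after Barre Fusion ends, so nothing later overlaps Barre Fusion either.
Strength Fusion starts after Zumba Advanced ends, so nothing later overlaps Zumba Advanced either.
HIIT 30 starts before Strength Fusion ends → Strength Fusion and HIIT 30 overlap.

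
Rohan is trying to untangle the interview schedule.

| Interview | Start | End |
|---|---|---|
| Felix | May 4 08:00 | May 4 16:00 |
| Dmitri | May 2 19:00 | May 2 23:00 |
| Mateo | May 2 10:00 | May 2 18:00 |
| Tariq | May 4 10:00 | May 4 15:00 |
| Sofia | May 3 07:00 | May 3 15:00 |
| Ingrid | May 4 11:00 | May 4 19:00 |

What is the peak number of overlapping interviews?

Walk through starts and ends in time order (an end at T is processed before a start at T):
May 2 10:00 start Mateo → 1
May 2 18:00 end Mateo → 0
May 2 19:00 start Dmitri → 1
May 2 23:00 end Dmitri → 0
May 3 07:00 start Sofia → 1
May 3 15:00 end Sofia → 0
May 4 08:00 start Felix → 1
May 4 10:00 start Tariq → 2
May 4 11:00 start Ingrid → 3
May 4 15:00 end Tariq → 2
May 4 16:00 end Felix → 1
May 4 19:00 end Ingrid → 0
Peak is 3, at May 4 11:00 (Felix, Ingrid, Tariq).

3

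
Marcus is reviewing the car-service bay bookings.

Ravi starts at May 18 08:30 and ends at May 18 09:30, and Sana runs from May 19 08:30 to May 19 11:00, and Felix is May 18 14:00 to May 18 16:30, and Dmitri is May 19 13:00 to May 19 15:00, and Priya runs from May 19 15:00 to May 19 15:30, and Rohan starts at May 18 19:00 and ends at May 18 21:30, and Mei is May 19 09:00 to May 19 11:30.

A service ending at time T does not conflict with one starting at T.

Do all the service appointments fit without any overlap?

No

Check each pair: they overlap iff neither finishes before the other starts.
Sorted by start: Ravi, Felix, Rohan, Sana, Mei, Dmitri, Priya.
Felix starts after Ravi ends, so nothing later overlaps Ravi either.
Rohan starts after Felix ends, so nothing later overlaps Felix either.
Sana starts after Rohan ends, so nothing later overlaps Rohan either.
Mei starts before Sana ends → Sana and Mei overlap.
That's a conflict, so the schedule is not conflict-free.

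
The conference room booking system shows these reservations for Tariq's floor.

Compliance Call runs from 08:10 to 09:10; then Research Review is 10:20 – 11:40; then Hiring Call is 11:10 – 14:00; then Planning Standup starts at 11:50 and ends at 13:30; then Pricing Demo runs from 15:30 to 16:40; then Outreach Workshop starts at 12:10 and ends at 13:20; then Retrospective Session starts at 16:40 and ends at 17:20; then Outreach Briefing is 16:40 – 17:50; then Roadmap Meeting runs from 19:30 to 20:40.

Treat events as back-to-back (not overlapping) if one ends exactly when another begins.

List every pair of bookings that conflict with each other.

Hiring Call & Outreach Workshop, Hiring Call & Planning Standup, Hiring Call & Research Review, Outreach Briefing & Retrospective Session, Outreach Workshop & Planning Standup

Sorted by start: Compliance Call, Research Review, Hiring Call, Planning Standup, Outreach Workshop, Pricing Demo, Retrospective Session, Outreach Briefing, Roadmap Meeting.
Research Review starts after Compliance Call ends, so nothing later overlaps Compliance Call either.
Hiring Call starts before Research Review ends → Research Review and Hiring Call overlap.
Planning Standup starts after Research Review ends, so nothing later overlaps Research Review either.
Planning Standup starts before Hiring Call ends → Hiring Call and Planning Standup overlap.
Outreach Workshop starts before Hiring Call ends → Hiring Call and Outreach Workshop overlap.
Pricing Demo starts after Hiring Call ends, so nothing later overlaps Hiring Call either.
Outreach Workshop starts before Planning Standup ends → Planning Standup and Outreach Workshop overlap.
Pricing Demo starts after Planning Standup ends, so nothing later overlaps Planning Standup either.
Pricing Demo starts after Outreach Workshop ends, so nothing later overlaps Outreach Workshop either.
Retrospective Session starts exactly when Pricing Demo ends (back-to-back, no overlap), so nothing later overlaps Pricing Demo either.
Outreach Briefing starts before Retrospective Session ends → Retrospective Session and Outreach Briefing overlap.
Roadmap Meeting starts after Retrospective Session ends.
Roadmap Meeting starts after Outreach Briefing ends.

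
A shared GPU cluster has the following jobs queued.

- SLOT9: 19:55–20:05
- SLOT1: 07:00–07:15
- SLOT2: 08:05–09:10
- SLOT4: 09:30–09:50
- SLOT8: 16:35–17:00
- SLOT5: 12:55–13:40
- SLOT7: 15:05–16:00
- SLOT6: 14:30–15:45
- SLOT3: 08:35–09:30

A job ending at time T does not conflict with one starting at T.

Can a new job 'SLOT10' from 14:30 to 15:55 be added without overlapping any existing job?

No — it overlaps SLOT6, SLOT7

SLOT1: ends 07:15 at or before SLOT10 starts 14:30 → clear.
SLOT2: ends 09:10 at or before SLOT10 starts 14:30 → clear.
SLOT3: ends 09:30 at or before SLOT10 starts 14:30 → clear.
SLOT4: ends 09:50 at or before SLOT10 starts 14:30 → clear.
SLOT5: ends 13:40 at or before SLOT10 starts 14:30 → clear.
SLOT6: starts 14:30 before SLOT10 ends 15:55, and ends 15:45 after SLOT10 starts 14:30 → overlap.
SLOT7: starts 15:05 before SLOT10 ends 15:55, and ends 16:00 after SLOT10 starts 14:30 → overlap.
SLOT8: starts 16:35 at or after SLOT10 ends 15:55 → clear.
SLOT9: starts 19:55 at or after SLOT10 ends 15:55 → clear.
SLOT10 overlaps SLOT6, SLOT7.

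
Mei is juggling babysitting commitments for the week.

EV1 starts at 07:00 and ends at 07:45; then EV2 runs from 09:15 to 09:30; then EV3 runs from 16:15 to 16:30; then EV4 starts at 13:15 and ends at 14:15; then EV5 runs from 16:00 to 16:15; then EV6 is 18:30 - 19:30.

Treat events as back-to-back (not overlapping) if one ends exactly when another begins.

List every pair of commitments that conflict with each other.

Sorted by start: EV1, EV2, EV4, EV5, EV3, EV6.
EV2 starts after EV1 ends — done with EV1.
EV4 starts after EV2 ends — done with EV2.
EV5 starts after EV4 ends — done with EV4.
EV3 starts exactly when EV5 ends (back-to-back, no overlap) — done with EV5.
EV6 starts after EV3 ends.

no overlapping pairs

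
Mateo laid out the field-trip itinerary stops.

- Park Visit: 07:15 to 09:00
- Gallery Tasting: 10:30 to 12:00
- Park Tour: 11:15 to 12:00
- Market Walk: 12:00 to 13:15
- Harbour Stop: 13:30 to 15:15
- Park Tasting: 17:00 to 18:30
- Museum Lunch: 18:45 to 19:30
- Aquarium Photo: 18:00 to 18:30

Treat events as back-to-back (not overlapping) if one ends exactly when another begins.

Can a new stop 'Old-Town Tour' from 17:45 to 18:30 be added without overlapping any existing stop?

Park Visit: ends 09:00 at or before Old-Town Tour starts 17:45 → clear.
Gallery Tasting: ends 12:00 at or before Old-Town Tour starts 17:45 → clear.
Park Tour: ends 12:00 at or before Old-Town Tour starts 17:45 → clear.
Market Walk: ends 13:15 at or before Old-Town Tour starts 17:45 → clear.
Harbour Stop: ends 15:15 at or before Old-Town Tour starts 17:45 → clear.
Park Tasting: starts 17:00 before Old-Town Tour ends 18:30, and ends 18:30 after Old-Town Tour starts 17:45 → overlap.
Aquarium Photo: starts 18:00 before Old-Town Tour ends 18:30, and ends 18:30 after Old-Town Tour starts 17:45 → overlap.
Museum Lunch: starts 18:45 at or after Old-Town Tour ends 18:30 → clear.
Old-Town Tour overlaps Park Tasting, Aquarium Photo.

No — it overlaps Aquarium Photo, Park Tasting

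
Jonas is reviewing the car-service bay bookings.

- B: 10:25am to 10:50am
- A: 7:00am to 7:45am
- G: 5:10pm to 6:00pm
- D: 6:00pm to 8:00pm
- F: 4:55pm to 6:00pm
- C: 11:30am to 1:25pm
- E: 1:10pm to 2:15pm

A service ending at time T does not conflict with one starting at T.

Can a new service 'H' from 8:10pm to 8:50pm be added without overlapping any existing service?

A: ends 7:45am at or before H starts 8:10pm → clear.
B: ends 10:50am at or before H starts 8:10pm → clear.
C: ends 1:25pm at or before H starts 8:10pm → clear.
E: ends 2:15pm at or before H starts 8:10pm → clear.
F: ends 6:00pm at or before H starts 8:10pm → clear.
G: ends 6:00pm at or before H starts 8:10pm → clear.
D: ends 8:00pm at or before H starts 8:10pm → clear.

Yes — the slot is free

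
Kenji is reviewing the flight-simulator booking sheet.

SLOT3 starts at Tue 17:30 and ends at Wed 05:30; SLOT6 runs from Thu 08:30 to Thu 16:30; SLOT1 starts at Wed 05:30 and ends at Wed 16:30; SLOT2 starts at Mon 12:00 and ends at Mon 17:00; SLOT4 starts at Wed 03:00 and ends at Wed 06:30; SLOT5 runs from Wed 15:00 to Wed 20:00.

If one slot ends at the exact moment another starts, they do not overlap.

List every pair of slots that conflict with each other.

SLOT1 & SLOT4, SLOT1 & SLOT5, SLOT3 & SLOT4

Sorted by start: SLOT2, SLOT3, SLOT4, SLOT1, SLOT5, SLOT6.
SLOT3 starts after SLOT2 ends, so nothing later overlaps SLOT2 either.
SLOT4 starts before SLOT3 ends → SLOT3 and SLOT4 overlap.
SLOT1 starts exactly when SLOT3 ends (back-to-back, no overlap), so nothing later overlaps SLOT3 either.
SLOT1 starts before SLOT4 ends → SLOT4 and SLOT1 overlap.
SLOT5 starts after SLOT4 ends, so nothing later overlaps SLOT4 either.
SLOT5 starts before SLOT1 ends → SLOT1 and SLOT5 overlap.
SLOT6 starts after SLOT1 ends.
SLOT6 starts after SLOT5 ends.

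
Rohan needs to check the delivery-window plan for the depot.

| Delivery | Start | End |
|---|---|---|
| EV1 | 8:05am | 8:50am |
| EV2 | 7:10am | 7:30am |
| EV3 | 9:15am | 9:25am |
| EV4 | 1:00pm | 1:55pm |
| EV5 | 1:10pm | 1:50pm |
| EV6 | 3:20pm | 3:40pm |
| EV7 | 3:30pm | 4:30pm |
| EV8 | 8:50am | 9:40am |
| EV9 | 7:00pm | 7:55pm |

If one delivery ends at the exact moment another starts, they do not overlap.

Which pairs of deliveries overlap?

EV3 & EV8, EV4 & EV5, EV6 & EV7

Check each pair: they overlap iff neither finishes before the other starts.
Sorted by start: EV2, EV1, EV8, EV3, EV4, EV5, EV6, EV7, EV9.
EV1 starts after EV2 ends, so EV2 has no further overlaps.
EV8 starts exactly when EV1 ends (back-to-back, no overlap), so EV1 has no further overlaps.
EV3 starts before EV8 ends → EV8 and EV3 overlap.
EV4 starts after EV8 ends, so EV8 has no further overlaps.
EV4 starts after EV3 ends, so EV3 has no further overlaps.
EV5 starts before EV4 ends → EV4 and EV5 overlap.
EV6 starts after EV4 ends, so EV4 has no further overlaps.
EV6 starts after EV5 ends, so EV5 has no further overlaps.
EV7 starts before EV6 ends → EV6 and EV7 overlap.
EV9 starts after EV6 ends.
EV9 starts after EV7 ends.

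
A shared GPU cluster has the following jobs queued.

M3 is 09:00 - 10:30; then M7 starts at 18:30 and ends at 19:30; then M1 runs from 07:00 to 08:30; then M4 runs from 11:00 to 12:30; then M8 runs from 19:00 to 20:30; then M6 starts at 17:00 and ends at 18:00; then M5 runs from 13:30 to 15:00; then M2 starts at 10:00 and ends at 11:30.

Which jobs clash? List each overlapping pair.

Sorted by start: M1, M3, M2, M4, M5, M6, M7, M8.
M3 starts after M1 ends — done with M1.
M2 starts before M3 ends → M3 and M2 overlap.
M4 starts after M3 ends — done with M3.
M4 starts before M2 ends → M2 and M4 overlap.
M5 starts after M2 ends — done with M2.
M5 starts after M4 ends — done with M4.
M6 starts after M5 ends — done with M5.
M7 starts after M6 ends — done with M6.
M8 starts before M7 ends → M7 and M8 overlap.

M2 & M3, M2 & M4, M7 & M8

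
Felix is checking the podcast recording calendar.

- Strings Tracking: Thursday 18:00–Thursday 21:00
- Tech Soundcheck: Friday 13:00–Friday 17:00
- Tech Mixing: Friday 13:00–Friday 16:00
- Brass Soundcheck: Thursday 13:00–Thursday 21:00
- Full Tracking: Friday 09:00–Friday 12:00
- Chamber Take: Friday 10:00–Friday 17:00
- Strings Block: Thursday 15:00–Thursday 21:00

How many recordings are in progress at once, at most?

3

Sweep the timeline, counting +1 at each start and −1 at each end (ends before starts at a tie):
Thursday 13:00 start Brass Soundcheck → 1
Thursday 15:00 start Strings Block → 2
Thursday 18:00 start Strings Tracking → 3
Thursday 21:00 end Brass Soundcheck → 2
Thursday 21:00 end Strings Block → 1
Thursday 21:00 end Strings Tracking → 0
Friday 09:00 start Full Tracking → 1
Friday 10:00 start Chamber Take → 2
Friday 12:00 end Full Tracking → 1
Friday 13:00 start Tech Mixing → 2
Friday 13:00 start Tech Soundcheck → 3
Friday 16:00 end Tech Mixing → 2
Friday 17:00 end Chamber Take → 1
Friday 17:00 end Tech Soundcheck → 0
Peak is 3, at Thursday 18:00 (Brass Soundcheck, Strings Block, Strings Tracking).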